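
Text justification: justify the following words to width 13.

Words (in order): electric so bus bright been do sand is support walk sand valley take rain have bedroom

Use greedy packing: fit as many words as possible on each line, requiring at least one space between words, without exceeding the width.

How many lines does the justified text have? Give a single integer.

Answer: 8

Derivation:
Line 1: ['electric', 'so'] (min_width=11, slack=2)
Line 2: ['bus', 'bright'] (min_width=10, slack=3)
Line 3: ['been', 'do', 'sand'] (min_width=12, slack=1)
Line 4: ['is', 'support'] (min_width=10, slack=3)
Line 5: ['walk', 'sand'] (min_width=9, slack=4)
Line 6: ['valley', 'take'] (min_width=11, slack=2)
Line 7: ['rain', 'have'] (min_width=9, slack=4)
Line 8: ['bedroom'] (min_width=7, slack=6)
Total lines: 8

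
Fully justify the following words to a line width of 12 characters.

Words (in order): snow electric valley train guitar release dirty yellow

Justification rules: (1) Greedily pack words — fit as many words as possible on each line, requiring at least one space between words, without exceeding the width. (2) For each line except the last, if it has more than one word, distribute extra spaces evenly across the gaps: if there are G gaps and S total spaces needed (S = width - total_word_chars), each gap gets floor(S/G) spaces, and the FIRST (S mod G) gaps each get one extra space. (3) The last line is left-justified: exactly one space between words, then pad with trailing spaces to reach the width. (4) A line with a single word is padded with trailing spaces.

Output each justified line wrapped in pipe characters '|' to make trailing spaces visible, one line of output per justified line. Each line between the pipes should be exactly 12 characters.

Answer: |snow        |
|electric    |
|valley train|
|guitar      |
|release     |
|dirty yellow|

Derivation:
Line 1: ['snow'] (min_width=4, slack=8)
Line 2: ['electric'] (min_width=8, slack=4)
Line 3: ['valley', 'train'] (min_width=12, slack=0)
Line 4: ['guitar'] (min_width=6, slack=6)
Line 5: ['release'] (min_width=7, slack=5)
Line 6: ['dirty', 'yellow'] (min_width=12, slack=0)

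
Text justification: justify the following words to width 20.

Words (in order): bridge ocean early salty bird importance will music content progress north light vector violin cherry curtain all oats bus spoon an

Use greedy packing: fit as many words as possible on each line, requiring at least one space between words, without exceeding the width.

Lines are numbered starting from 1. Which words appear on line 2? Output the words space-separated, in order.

Line 1: ['bridge', 'ocean', 'early'] (min_width=18, slack=2)
Line 2: ['salty', 'bird'] (min_width=10, slack=10)
Line 3: ['importance', 'will'] (min_width=15, slack=5)
Line 4: ['music', 'content'] (min_width=13, slack=7)
Line 5: ['progress', 'north', 'light'] (min_width=20, slack=0)
Line 6: ['vector', 'violin', 'cherry'] (min_width=20, slack=0)
Line 7: ['curtain', 'all', 'oats', 'bus'] (min_width=20, slack=0)
Line 8: ['spoon', 'an'] (min_width=8, slack=12)

Answer: salty bird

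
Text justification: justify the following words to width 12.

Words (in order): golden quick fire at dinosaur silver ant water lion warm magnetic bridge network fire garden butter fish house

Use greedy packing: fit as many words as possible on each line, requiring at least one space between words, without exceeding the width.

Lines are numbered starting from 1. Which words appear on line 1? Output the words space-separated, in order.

Line 1: ['golden', 'quick'] (min_width=12, slack=0)
Line 2: ['fire', 'at'] (min_width=7, slack=5)
Line 3: ['dinosaur'] (min_width=8, slack=4)
Line 4: ['silver', 'ant'] (min_width=10, slack=2)
Line 5: ['water', 'lion'] (min_width=10, slack=2)
Line 6: ['warm'] (min_width=4, slack=8)
Line 7: ['magnetic'] (min_width=8, slack=4)
Line 8: ['bridge'] (min_width=6, slack=6)
Line 9: ['network', 'fire'] (min_width=12, slack=0)
Line 10: ['garden'] (min_width=6, slack=6)
Line 11: ['butter', 'fish'] (min_width=11, slack=1)
Line 12: ['house'] (min_width=5, slack=7)

Answer: golden quick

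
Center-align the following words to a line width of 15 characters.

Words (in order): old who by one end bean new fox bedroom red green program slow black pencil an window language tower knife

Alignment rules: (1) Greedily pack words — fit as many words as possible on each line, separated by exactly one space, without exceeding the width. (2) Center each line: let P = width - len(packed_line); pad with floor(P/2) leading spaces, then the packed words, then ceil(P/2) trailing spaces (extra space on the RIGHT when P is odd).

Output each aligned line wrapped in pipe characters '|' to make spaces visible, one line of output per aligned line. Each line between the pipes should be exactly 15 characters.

Answer: |old who by one |
| end bean new  |
|fox bedroom red|
| green program |
|  slow black   |
|   pencil an   |
|window language|
|  tower knife  |

Derivation:
Line 1: ['old', 'who', 'by', 'one'] (min_width=14, slack=1)
Line 2: ['end', 'bean', 'new'] (min_width=12, slack=3)
Line 3: ['fox', 'bedroom', 'red'] (min_width=15, slack=0)
Line 4: ['green', 'program'] (min_width=13, slack=2)
Line 5: ['slow', 'black'] (min_width=10, slack=5)
Line 6: ['pencil', 'an'] (min_width=9, slack=6)
Line 7: ['window', 'language'] (min_width=15, slack=0)
Line 8: ['tower', 'knife'] (min_width=11, slack=4)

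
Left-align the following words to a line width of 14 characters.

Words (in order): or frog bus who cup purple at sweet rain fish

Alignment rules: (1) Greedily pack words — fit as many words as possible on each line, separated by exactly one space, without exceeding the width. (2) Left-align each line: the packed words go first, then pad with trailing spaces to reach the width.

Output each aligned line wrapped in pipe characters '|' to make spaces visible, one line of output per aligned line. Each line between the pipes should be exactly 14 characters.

Line 1: ['or', 'frog', 'bus'] (min_width=11, slack=3)
Line 2: ['who', 'cup', 'purple'] (min_width=14, slack=0)
Line 3: ['at', 'sweet', 'rain'] (min_width=13, slack=1)
Line 4: ['fish'] (min_width=4, slack=10)

Answer: |or frog bus   |
|who cup purple|
|at sweet rain |
|fish          |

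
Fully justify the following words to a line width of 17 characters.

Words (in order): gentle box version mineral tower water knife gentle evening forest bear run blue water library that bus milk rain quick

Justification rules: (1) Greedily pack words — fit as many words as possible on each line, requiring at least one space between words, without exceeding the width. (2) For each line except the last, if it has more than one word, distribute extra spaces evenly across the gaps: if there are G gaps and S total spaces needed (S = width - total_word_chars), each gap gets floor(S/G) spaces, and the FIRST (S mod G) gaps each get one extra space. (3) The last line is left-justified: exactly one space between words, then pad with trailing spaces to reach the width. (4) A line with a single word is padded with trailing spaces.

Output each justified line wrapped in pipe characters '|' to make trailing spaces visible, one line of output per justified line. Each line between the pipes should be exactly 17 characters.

Answer: |gentle        box|
|version   mineral|
|tower water knife|
|gentle    evening|
|forest  bear  run|
|blue        water|
|library  that bus|
|milk rain quick  |

Derivation:
Line 1: ['gentle', 'box'] (min_width=10, slack=7)
Line 2: ['version', 'mineral'] (min_width=15, slack=2)
Line 3: ['tower', 'water', 'knife'] (min_width=17, slack=0)
Line 4: ['gentle', 'evening'] (min_width=14, slack=3)
Line 5: ['forest', 'bear', 'run'] (min_width=15, slack=2)
Line 6: ['blue', 'water'] (min_width=10, slack=7)
Line 7: ['library', 'that', 'bus'] (min_width=16, slack=1)
Line 8: ['milk', 'rain', 'quick'] (min_width=15, slack=2)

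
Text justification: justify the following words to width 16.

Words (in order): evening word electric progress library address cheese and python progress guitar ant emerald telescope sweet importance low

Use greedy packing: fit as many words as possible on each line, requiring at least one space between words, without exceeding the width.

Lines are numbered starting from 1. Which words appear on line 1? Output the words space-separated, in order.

Answer: evening word

Derivation:
Line 1: ['evening', 'word'] (min_width=12, slack=4)
Line 2: ['electric'] (min_width=8, slack=8)
Line 3: ['progress', 'library'] (min_width=16, slack=0)
Line 4: ['address', 'cheese'] (min_width=14, slack=2)
Line 5: ['and', 'python'] (min_width=10, slack=6)
Line 6: ['progress', 'guitar'] (min_width=15, slack=1)
Line 7: ['ant', 'emerald'] (min_width=11, slack=5)
Line 8: ['telescope', 'sweet'] (min_width=15, slack=1)
Line 9: ['importance', 'low'] (min_width=14, slack=2)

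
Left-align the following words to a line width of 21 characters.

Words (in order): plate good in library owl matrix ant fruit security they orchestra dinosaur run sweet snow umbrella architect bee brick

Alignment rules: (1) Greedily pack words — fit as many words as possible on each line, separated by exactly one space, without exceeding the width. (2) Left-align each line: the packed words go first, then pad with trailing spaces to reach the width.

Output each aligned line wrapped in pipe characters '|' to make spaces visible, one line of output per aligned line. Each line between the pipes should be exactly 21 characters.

Line 1: ['plate', 'good', 'in', 'library'] (min_width=21, slack=0)
Line 2: ['owl', 'matrix', 'ant', 'fruit'] (min_width=20, slack=1)
Line 3: ['security', 'they'] (min_width=13, slack=8)
Line 4: ['orchestra', 'dinosaur'] (min_width=18, slack=3)
Line 5: ['run', 'sweet', 'snow'] (min_width=14, slack=7)
Line 6: ['umbrella', 'architect'] (min_width=18, slack=3)
Line 7: ['bee', 'brick'] (min_width=9, slack=12)

Answer: |plate good in library|
|owl matrix ant fruit |
|security they        |
|orchestra dinosaur   |
|run sweet snow       |
|umbrella architect   |
|bee brick            |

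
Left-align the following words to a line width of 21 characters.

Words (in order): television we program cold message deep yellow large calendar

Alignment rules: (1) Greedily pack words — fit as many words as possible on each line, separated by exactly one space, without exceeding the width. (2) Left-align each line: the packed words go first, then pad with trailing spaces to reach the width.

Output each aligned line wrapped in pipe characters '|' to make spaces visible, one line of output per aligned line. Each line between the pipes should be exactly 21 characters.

Answer: |television we program|
|cold message deep    |
|yellow large calendar|

Derivation:
Line 1: ['television', 'we', 'program'] (min_width=21, slack=0)
Line 2: ['cold', 'message', 'deep'] (min_width=17, slack=4)
Line 3: ['yellow', 'large', 'calendar'] (min_width=21, slack=0)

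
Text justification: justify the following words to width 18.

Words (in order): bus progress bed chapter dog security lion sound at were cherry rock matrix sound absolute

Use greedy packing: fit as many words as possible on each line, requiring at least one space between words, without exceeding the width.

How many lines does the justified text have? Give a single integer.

Line 1: ['bus', 'progress', 'bed'] (min_width=16, slack=2)
Line 2: ['chapter', 'dog'] (min_width=11, slack=7)
Line 3: ['security', 'lion'] (min_width=13, slack=5)
Line 4: ['sound', 'at', 'were'] (min_width=13, slack=5)
Line 5: ['cherry', 'rock', 'matrix'] (min_width=18, slack=0)
Line 6: ['sound', 'absolute'] (min_width=14, slack=4)
Total lines: 6

Answer: 6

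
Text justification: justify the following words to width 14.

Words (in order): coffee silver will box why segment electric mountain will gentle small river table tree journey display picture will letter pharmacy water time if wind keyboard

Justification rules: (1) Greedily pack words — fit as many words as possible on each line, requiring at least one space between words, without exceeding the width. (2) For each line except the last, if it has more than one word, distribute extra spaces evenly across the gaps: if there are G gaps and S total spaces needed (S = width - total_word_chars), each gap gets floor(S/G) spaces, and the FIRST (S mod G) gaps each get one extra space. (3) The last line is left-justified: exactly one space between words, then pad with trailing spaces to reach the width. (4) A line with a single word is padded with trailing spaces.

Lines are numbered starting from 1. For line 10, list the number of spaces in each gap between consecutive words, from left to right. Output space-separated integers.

Answer: 3

Derivation:
Line 1: ['coffee', 'silver'] (min_width=13, slack=1)
Line 2: ['will', 'box', 'why'] (min_width=12, slack=2)
Line 3: ['segment'] (min_width=7, slack=7)
Line 4: ['electric'] (min_width=8, slack=6)
Line 5: ['mountain', 'will'] (min_width=13, slack=1)
Line 6: ['gentle', 'small'] (min_width=12, slack=2)
Line 7: ['river', 'table'] (min_width=11, slack=3)
Line 8: ['tree', 'journey'] (min_width=12, slack=2)
Line 9: ['display'] (min_width=7, slack=7)
Line 10: ['picture', 'will'] (min_width=12, slack=2)
Line 11: ['letter'] (min_width=6, slack=8)
Line 12: ['pharmacy', 'water'] (min_width=14, slack=0)
Line 13: ['time', 'if', 'wind'] (min_width=12, slack=2)
Line 14: ['keyboard'] (min_width=8, slack=6)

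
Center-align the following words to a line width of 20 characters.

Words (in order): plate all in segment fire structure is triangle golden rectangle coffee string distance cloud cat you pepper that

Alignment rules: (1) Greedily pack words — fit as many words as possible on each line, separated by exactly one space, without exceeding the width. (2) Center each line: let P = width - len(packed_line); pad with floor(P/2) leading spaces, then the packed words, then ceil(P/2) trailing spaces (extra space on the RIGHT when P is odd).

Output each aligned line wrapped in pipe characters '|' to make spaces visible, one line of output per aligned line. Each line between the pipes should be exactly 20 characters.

Line 1: ['plate', 'all', 'in', 'segment'] (min_width=20, slack=0)
Line 2: ['fire', 'structure', 'is'] (min_width=17, slack=3)
Line 3: ['triangle', 'golden'] (min_width=15, slack=5)
Line 4: ['rectangle', 'coffee'] (min_width=16, slack=4)
Line 5: ['string', 'distance'] (min_width=15, slack=5)
Line 6: ['cloud', 'cat', 'you', 'pepper'] (min_width=20, slack=0)
Line 7: ['that'] (min_width=4, slack=16)

Answer: |plate all in segment|
| fire structure is  |
|  triangle golden   |
|  rectangle coffee  |
|  string distance   |
|cloud cat you pepper|
|        that        |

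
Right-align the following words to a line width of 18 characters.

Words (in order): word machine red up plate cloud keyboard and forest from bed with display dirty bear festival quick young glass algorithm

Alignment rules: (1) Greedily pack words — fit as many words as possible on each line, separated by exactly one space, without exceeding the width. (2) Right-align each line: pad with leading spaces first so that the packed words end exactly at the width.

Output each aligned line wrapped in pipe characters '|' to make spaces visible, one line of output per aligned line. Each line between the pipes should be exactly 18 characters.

Line 1: ['word', 'machine', 'red'] (min_width=16, slack=2)
Line 2: ['up', 'plate', 'cloud'] (min_width=14, slack=4)
Line 3: ['keyboard', 'and'] (min_width=12, slack=6)
Line 4: ['forest', 'from', 'bed'] (min_width=15, slack=3)
Line 5: ['with', 'display', 'dirty'] (min_width=18, slack=0)
Line 6: ['bear', 'festival'] (min_width=13, slack=5)
Line 7: ['quick', 'young', 'glass'] (min_width=17, slack=1)
Line 8: ['algorithm'] (min_width=9, slack=9)

Answer: |  word machine red|
|    up plate cloud|
|      keyboard and|
|   forest from bed|
|with display dirty|
|     bear festival|
| quick young glass|
|         algorithm|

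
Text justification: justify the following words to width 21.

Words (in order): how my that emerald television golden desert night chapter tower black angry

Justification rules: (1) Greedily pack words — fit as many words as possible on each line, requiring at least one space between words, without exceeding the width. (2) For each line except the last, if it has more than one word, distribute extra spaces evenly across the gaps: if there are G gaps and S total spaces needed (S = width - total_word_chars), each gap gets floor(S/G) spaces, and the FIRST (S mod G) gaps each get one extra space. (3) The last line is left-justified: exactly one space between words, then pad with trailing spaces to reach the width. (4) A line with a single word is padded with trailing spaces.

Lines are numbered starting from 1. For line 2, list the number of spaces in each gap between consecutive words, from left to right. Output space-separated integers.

Answer: 5

Derivation:
Line 1: ['how', 'my', 'that', 'emerald'] (min_width=19, slack=2)
Line 2: ['television', 'golden'] (min_width=17, slack=4)
Line 3: ['desert', 'night', 'chapter'] (min_width=20, slack=1)
Line 4: ['tower', 'black', 'angry'] (min_width=17, slack=4)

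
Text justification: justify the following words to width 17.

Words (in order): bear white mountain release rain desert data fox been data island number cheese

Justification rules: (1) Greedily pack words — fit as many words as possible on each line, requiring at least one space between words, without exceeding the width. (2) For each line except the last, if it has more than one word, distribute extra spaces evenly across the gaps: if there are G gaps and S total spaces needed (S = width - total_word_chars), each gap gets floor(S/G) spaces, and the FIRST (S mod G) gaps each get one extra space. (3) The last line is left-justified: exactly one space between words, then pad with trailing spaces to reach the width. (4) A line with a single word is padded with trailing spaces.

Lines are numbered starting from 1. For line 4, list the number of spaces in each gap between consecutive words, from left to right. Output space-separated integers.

Line 1: ['bear', 'white'] (min_width=10, slack=7)
Line 2: ['mountain', 'release'] (min_width=16, slack=1)
Line 3: ['rain', 'desert', 'data'] (min_width=16, slack=1)
Line 4: ['fox', 'been', 'data'] (min_width=13, slack=4)
Line 5: ['island', 'number'] (min_width=13, slack=4)
Line 6: ['cheese'] (min_width=6, slack=11)

Answer: 3 3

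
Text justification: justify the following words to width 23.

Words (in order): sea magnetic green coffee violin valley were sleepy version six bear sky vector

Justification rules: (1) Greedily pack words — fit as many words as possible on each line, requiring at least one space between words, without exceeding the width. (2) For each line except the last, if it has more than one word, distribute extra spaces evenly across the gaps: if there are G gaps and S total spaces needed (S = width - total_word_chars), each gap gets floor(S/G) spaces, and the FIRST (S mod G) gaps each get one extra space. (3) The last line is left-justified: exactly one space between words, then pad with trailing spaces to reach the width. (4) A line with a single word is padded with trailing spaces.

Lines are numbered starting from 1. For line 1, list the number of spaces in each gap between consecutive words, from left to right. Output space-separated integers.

Answer: 4 3

Derivation:
Line 1: ['sea', 'magnetic', 'green'] (min_width=18, slack=5)
Line 2: ['coffee', 'violin', 'valley'] (min_width=20, slack=3)
Line 3: ['were', 'sleepy', 'version', 'six'] (min_width=23, slack=0)
Line 4: ['bear', 'sky', 'vector'] (min_width=15, slack=8)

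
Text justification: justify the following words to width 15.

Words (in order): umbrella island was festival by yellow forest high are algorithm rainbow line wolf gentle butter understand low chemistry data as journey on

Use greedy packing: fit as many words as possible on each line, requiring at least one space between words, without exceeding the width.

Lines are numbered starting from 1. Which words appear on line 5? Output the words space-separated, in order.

Answer: algorithm

Derivation:
Line 1: ['umbrella', 'island'] (min_width=15, slack=0)
Line 2: ['was', 'festival', 'by'] (min_width=15, slack=0)
Line 3: ['yellow', 'forest'] (min_width=13, slack=2)
Line 4: ['high', 'are'] (min_width=8, slack=7)
Line 5: ['algorithm'] (min_width=9, slack=6)
Line 6: ['rainbow', 'line'] (min_width=12, slack=3)
Line 7: ['wolf', 'gentle'] (min_width=11, slack=4)
Line 8: ['butter'] (min_width=6, slack=9)
Line 9: ['understand', 'low'] (min_width=14, slack=1)
Line 10: ['chemistry', 'data'] (min_width=14, slack=1)
Line 11: ['as', 'journey', 'on'] (min_width=13, slack=2)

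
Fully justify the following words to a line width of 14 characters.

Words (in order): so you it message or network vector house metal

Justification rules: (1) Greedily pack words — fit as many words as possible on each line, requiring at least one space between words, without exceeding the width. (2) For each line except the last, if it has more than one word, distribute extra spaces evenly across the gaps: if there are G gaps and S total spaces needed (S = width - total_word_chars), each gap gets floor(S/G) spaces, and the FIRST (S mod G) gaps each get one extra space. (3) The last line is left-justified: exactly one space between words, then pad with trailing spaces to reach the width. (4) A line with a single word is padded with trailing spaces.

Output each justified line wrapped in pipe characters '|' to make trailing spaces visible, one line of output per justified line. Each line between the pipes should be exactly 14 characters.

Line 1: ['so', 'you', 'it'] (min_width=9, slack=5)
Line 2: ['message', 'or'] (min_width=10, slack=4)
Line 3: ['network', 'vector'] (min_width=14, slack=0)
Line 4: ['house', 'metal'] (min_width=11, slack=3)

Answer: |so    you   it|
|message     or|
|network vector|
|house metal   |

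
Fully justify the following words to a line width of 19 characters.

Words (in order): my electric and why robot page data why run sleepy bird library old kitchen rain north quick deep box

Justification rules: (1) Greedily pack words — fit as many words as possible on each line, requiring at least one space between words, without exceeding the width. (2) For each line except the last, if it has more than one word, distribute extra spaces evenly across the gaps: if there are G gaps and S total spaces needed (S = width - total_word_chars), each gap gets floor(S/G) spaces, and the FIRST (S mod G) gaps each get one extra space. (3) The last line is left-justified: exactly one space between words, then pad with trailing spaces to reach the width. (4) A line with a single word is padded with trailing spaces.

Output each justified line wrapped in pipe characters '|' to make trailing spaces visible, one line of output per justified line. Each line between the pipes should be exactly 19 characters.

Line 1: ['my', 'electric', 'and', 'why'] (min_width=19, slack=0)
Line 2: ['robot', 'page', 'data', 'why'] (min_width=19, slack=0)
Line 3: ['run', 'sleepy', 'bird'] (min_width=15, slack=4)
Line 4: ['library', 'old', 'kitchen'] (min_width=19, slack=0)
Line 5: ['rain', 'north', 'quick'] (min_width=16, slack=3)
Line 6: ['deep', 'box'] (min_width=8, slack=11)

Answer: |my electric and why|
|robot page data why|
|run   sleepy   bird|
|library old kitchen|
|rain   north  quick|
|deep box           |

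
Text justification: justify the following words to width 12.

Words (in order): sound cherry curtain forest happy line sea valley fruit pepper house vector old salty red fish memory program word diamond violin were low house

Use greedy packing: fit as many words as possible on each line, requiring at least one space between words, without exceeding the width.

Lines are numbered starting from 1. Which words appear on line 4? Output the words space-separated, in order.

Line 1: ['sound', 'cherry'] (min_width=12, slack=0)
Line 2: ['curtain'] (min_width=7, slack=5)
Line 3: ['forest', 'happy'] (min_width=12, slack=0)
Line 4: ['line', 'sea'] (min_width=8, slack=4)
Line 5: ['valley', 'fruit'] (min_width=12, slack=0)
Line 6: ['pepper', 'house'] (min_width=12, slack=0)
Line 7: ['vector', 'old'] (min_width=10, slack=2)
Line 8: ['salty', 'red'] (min_width=9, slack=3)
Line 9: ['fish', 'memory'] (min_width=11, slack=1)
Line 10: ['program', 'word'] (min_width=12, slack=0)
Line 11: ['diamond'] (min_width=7, slack=5)
Line 12: ['violin', 'were'] (min_width=11, slack=1)
Line 13: ['low', 'house'] (min_width=9, slack=3)

Answer: line sea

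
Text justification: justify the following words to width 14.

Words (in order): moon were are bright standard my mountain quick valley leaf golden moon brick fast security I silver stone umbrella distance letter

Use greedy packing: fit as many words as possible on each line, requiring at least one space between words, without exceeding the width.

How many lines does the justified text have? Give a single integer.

Line 1: ['moon', 'were', 'are'] (min_width=13, slack=1)
Line 2: ['bright'] (min_width=6, slack=8)
Line 3: ['standard', 'my'] (min_width=11, slack=3)
Line 4: ['mountain', 'quick'] (min_width=14, slack=0)
Line 5: ['valley', 'leaf'] (min_width=11, slack=3)
Line 6: ['golden', 'moon'] (min_width=11, slack=3)
Line 7: ['brick', 'fast'] (min_width=10, slack=4)
Line 8: ['security', 'I'] (min_width=10, slack=4)
Line 9: ['silver', 'stone'] (min_width=12, slack=2)
Line 10: ['umbrella'] (min_width=8, slack=6)
Line 11: ['distance'] (min_width=8, slack=6)
Line 12: ['letter'] (min_width=6, slack=8)
Total lines: 12

Answer: 12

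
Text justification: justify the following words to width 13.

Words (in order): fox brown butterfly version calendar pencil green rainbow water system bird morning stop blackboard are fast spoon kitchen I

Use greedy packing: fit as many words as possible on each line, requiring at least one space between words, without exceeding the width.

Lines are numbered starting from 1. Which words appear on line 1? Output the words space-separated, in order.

Line 1: ['fox', 'brown'] (min_width=9, slack=4)
Line 2: ['butterfly'] (min_width=9, slack=4)
Line 3: ['version'] (min_width=7, slack=6)
Line 4: ['calendar'] (min_width=8, slack=5)
Line 5: ['pencil', 'green'] (min_width=12, slack=1)
Line 6: ['rainbow', 'water'] (min_width=13, slack=0)
Line 7: ['system', 'bird'] (min_width=11, slack=2)
Line 8: ['morning', 'stop'] (min_width=12, slack=1)
Line 9: ['blackboard'] (min_width=10, slack=3)
Line 10: ['are', 'fast'] (min_width=8, slack=5)
Line 11: ['spoon', 'kitchen'] (min_width=13, slack=0)
Line 12: ['I'] (min_width=1, slack=12)

Answer: fox brown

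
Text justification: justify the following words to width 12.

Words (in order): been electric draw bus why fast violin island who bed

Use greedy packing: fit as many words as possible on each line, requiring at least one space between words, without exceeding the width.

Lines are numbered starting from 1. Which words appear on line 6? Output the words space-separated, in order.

Line 1: ['been'] (min_width=4, slack=8)
Line 2: ['electric'] (min_width=8, slack=4)
Line 3: ['draw', 'bus', 'why'] (min_width=12, slack=0)
Line 4: ['fast', 'violin'] (min_width=11, slack=1)
Line 5: ['island', 'who'] (min_width=10, slack=2)
Line 6: ['bed'] (min_width=3, slack=9)

Answer: bed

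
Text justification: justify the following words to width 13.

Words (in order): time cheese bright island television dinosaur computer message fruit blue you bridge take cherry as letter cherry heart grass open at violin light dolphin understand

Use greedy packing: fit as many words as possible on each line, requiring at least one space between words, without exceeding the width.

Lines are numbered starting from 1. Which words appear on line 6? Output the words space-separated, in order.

Answer: message fruit

Derivation:
Line 1: ['time', 'cheese'] (min_width=11, slack=2)
Line 2: ['bright', 'island'] (min_width=13, slack=0)
Line 3: ['television'] (min_width=10, slack=3)
Line 4: ['dinosaur'] (min_width=8, slack=5)
Line 5: ['computer'] (min_width=8, slack=5)
Line 6: ['message', 'fruit'] (min_width=13, slack=0)
Line 7: ['blue', 'you'] (min_width=8, slack=5)
Line 8: ['bridge', 'take'] (min_width=11, slack=2)
Line 9: ['cherry', 'as'] (min_width=9, slack=4)
Line 10: ['letter', 'cherry'] (min_width=13, slack=0)
Line 11: ['heart', 'grass'] (min_width=11, slack=2)
Line 12: ['open', 'at'] (min_width=7, slack=6)
Line 13: ['violin', 'light'] (min_width=12, slack=1)
Line 14: ['dolphin'] (min_width=7, slack=6)
Line 15: ['understand'] (min_width=10, slack=3)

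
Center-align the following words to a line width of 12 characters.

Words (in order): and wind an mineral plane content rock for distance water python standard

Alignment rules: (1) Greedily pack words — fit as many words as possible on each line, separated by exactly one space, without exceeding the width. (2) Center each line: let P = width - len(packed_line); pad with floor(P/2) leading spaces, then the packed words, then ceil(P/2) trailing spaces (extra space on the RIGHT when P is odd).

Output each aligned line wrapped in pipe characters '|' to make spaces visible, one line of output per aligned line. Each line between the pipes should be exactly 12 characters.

Answer: |and wind an |
|  mineral   |
|   plane    |
|content rock|
|for distance|
|water python|
|  standard  |

Derivation:
Line 1: ['and', 'wind', 'an'] (min_width=11, slack=1)
Line 2: ['mineral'] (min_width=7, slack=5)
Line 3: ['plane'] (min_width=5, slack=7)
Line 4: ['content', 'rock'] (min_width=12, slack=0)
Line 5: ['for', 'distance'] (min_width=12, slack=0)
Line 6: ['water', 'python'] (min_width=12, slack=0)
Line 7: ['standard'] (min_width=8, slack=4)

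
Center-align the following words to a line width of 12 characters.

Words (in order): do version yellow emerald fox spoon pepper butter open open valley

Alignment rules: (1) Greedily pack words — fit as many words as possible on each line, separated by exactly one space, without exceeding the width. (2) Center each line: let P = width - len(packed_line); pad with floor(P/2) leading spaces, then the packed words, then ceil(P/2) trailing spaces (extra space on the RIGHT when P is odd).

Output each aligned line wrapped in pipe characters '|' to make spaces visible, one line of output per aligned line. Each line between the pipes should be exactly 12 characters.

Line 1: ['do', 'version'] (min_width=10, slack=2)
Line 2: ['yellow'] (min_width=6, slack=6)
Line 3: ['emerald', 'fox'] (min_width=11, slack=1)
Line 4: ['spoon', 'pepper'] (min_width=12, slack=0)
Line 5: ['butter', 'open'] (min_width=11, slack=1)
Line 6: ['open', 'valley'] (min_width=11, slack=1)

Answer: | do version |
|   yellow   |
|emerald fox |
|spoon pepper|
|butter open |
|open valley |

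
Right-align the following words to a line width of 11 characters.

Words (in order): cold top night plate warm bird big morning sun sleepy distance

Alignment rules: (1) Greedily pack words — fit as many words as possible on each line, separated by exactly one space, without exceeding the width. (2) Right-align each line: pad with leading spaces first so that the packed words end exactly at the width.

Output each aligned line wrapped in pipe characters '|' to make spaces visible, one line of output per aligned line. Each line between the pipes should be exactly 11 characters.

Line 1: ['cold', 'top'] (min_width=8, slack=3)
Line 2: ['night', 'plate'] (min_width=11, slack=0)
Line 3: ['warm', 'bird'] (min_width=9, slack=2)
Line 4: ['big', 'morning'] (min_width=11, slack=0)
Line 5: ['sun', 'sleepy'] (min_width=10, slack=1)
Line 6: ['distance'] (min_width=8, slack=3)

Answer: |   cold top|
|night plate|
|  warm bird|
|big morning|
| sun sleepy|
|   distance|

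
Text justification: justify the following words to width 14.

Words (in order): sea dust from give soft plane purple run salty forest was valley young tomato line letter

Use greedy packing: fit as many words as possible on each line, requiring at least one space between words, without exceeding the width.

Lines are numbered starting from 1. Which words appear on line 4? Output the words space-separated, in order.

Answer: run salty

Derivation:
Line 1: ['sea', 'dust', 'from'] (min_width=13, slack=1)
Line 2: ['give', 'soft'] (min_width=9, slack=5)
Line 3: ['plane', 'purple'] (min_width=12, slack=2)
Line 4: ['run', 'salty'] (min_width=9, slack=5)
Line 5: ['forest', 'was'] (min_width=10, slack=4)
Line 6: ['valley', 'young'] (min_width=12, slack=2)
Line 7: ['tomato', 'line'] (min_width=11, slack=3)
Line 8: ['letter'] (min_width=6, slack=8)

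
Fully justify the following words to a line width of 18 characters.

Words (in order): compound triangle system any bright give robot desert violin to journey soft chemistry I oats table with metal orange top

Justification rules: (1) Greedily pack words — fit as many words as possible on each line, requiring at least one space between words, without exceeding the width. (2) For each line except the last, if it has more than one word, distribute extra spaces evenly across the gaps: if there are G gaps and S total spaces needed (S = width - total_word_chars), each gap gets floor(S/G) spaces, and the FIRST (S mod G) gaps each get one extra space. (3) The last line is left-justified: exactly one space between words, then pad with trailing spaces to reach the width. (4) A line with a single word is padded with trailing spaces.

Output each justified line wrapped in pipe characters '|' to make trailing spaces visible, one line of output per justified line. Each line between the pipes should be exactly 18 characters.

Line 1: ['compound', 'triangle'] (min_width=17, slack=1)
Line 2: ['system', 'any', 'bright'] (min_width=17, slack=1)
Line 3: ['give', 'robot', 'desert'] (min_width=17, slack=1)
Line 4: ['violin', 'to', 'journey'] (min_width=17, slack=1)
Line 5: ['soft', 'chemistry', 'I'] (min_width=16, slack=2)
Line 6: ['oats', 'table', 'with'] (min_width=15, slack=3)
Line 7: ['metal', 'orange', 'top'] (min_width=16, slack=2)

Answer: |compound  triangle|
|system  any bright|
|give  robot desert|
|violin  to journey|
|soft  chemistry  I|
|oats   table  with|
|metal orange top  |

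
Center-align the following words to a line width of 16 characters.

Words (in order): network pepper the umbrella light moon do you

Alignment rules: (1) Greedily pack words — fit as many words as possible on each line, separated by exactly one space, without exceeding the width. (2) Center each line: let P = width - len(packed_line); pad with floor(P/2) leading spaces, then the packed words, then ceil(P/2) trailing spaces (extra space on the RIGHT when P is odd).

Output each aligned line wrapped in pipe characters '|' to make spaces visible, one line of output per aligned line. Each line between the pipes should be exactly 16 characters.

Line 1: ['network', 'pepper'] (min_width=14, slack=2)
Line 2: ['the', 'umbrella'] (min_width=12, slack=4)
Line 3: ['light', 'moon', 'do'] (min_width=13, slack=3)
Line 4: ['you'] (min_width=3, slack=13)

Answer: | network pepper |
|  the umbrella  |
| light moon do  |
|      you       |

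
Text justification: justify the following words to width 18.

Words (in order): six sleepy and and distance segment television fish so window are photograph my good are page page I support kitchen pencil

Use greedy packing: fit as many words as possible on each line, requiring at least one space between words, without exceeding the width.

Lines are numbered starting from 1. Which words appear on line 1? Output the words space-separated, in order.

Answer: six sleepy and and

Derivation:
Line 1: ['six', 'sleepy', 'and', 'and'] (min_width=18, slack=0)
Line 2: ['distance', 'segment'] (min_width=16, slack=2)
Line 3: ['television', 'fish', 'so'] (min_width=18, slack=0)
Line 4: ['window', 'are'] (min_width=10, slack=8)
Line 5: ['photograph', 'my', 'good'] (min_width=18, slack=0)
Line 6: ['are', 'page', 'page', 'I'] (min_width=15, slack=3)
Line 7: ['support', 'kitchen'] (min_width=15, slack=3)
Line 8: ['pencil'] (min_width=6, slack=12)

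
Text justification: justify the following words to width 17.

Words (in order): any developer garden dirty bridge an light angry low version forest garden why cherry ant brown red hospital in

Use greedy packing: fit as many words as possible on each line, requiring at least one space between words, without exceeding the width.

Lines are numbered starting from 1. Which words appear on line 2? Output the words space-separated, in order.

Answer: garden dirty

Derivation:
Line 1: ['any', 'developer'] (min_width=13, slack=4)
Line 2: ['garden', 'dirty'] (min_width=12, slack=5)
Line 3: ['bridge', 'an', 'light'] (min_width=15, slack=2)
Line 4: ['angry', 'low', 'version'] (min_width=17, slack=0)
Line 5: ['forest', 'garden', 'why'] (min_width=17, slack=0)
Line 6: ['cherry', 'ant', 'brown'] (min_width=16, slack=1)
Line 7: ['red', 'hospital', 'in'] (min_width=15, slack=2)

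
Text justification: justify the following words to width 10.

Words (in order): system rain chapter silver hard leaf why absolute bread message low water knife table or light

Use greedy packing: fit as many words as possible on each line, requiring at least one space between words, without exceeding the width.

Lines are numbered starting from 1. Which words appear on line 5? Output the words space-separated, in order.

Answer: hard leaf

Derivation:
Line 1: ['system'] (min_width=6, slack=4)
Line 2: ['rain'] (min_width=4, slack=6)
Line 3: ['chapter'] (min_width=7, slack=3)
Line 4: ['silver'] (min_width=6, slack=4)
Line 5: ['hard', 'leaf'] (min_width=9, slack=1)
Line 6: ['why'] (min_width=3, slack=7)
Line 7: ['absolute'] (min_width=8, slack=2)
Line 8: ['bread'] (min_width=5, slack=5)
Line 9: ['message'] (min_width=7, slack=3)
Line 10: ['low', 'water'] (min_width=9, slack=1)
Line 11: ['knife'] (min_width=5, slack=5)
Line 12: ['table', 'or'] (min_width=8, slack=2)
Line 13: ['light'] (min_width=5, slack=5)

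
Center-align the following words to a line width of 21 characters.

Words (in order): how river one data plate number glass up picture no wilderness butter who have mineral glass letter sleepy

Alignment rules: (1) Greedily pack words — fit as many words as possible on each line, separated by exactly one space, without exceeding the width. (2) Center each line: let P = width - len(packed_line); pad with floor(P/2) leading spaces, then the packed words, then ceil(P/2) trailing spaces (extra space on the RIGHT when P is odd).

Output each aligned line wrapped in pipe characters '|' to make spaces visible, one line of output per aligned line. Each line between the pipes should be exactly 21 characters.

Line 1: ['how', 'river', 'one', 'data'] (min_width=18, slack=3)
Line 2: ['plate', 'number', 'glass', 'up'] (min_width=21, slack=0)
Line 3: ['picture', 'no', 'wilderness'] (min_width=21, slack=0)
Line 4: ['butter', 'who', 'have'] (min_width=15, slack=6)
Line 5: ['mineral', 'glass', 'letter'] (min_width=20, slack=1)
Line 6: ['sleepy'] (min_width=6, slack=15)

Answer: | how river one data  |
|plate number glass up|
|picture no wilderness|
|   butter who have   |
|mineral glass letter |
|       sleepy        |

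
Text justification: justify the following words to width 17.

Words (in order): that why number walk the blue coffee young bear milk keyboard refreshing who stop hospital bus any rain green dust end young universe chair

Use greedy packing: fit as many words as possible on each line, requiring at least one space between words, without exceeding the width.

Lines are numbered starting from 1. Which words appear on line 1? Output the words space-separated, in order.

Line 1: ['that', 'why', 'number'] (min_width=15, slack=2)
Line 2: ['walk', 'the', 'blue'] (min_width=13, slack=4)
Line 3: ['coffee', 'young', 'bear'] (min_width=17, slack=0)
Line 4: ['milk', 'keyboard'] (min_width=13, slack=4)
Line 5: ['refreshing', 'who'] (min_width=14, slack=3)
Line 6: ['stop', 'hospital', 'bus'] (min_width=17, slack=0)
Line 7: ['any', 'rain', 'green'] (min_width=14, slack=3)
Line 8: ['dust', 'end', 'young'] (min_width=14, slack=3)
Line 9: ['universe', 'chair'] (min_width=14, slack=3)

Answer: that why number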